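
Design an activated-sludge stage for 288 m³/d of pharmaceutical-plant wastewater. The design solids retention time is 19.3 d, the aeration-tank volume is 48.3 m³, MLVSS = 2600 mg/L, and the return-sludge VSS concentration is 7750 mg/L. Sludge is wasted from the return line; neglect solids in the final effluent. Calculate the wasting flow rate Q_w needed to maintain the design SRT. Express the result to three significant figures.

Q_w ≈ 0.840 m³/d

Wasting from the return line (neglecting effluent solids): Q_w = V·X / (θ_c·X_r) = 48.30 × 2600 / (19.3 × 7750) = 0.8396 m³/d.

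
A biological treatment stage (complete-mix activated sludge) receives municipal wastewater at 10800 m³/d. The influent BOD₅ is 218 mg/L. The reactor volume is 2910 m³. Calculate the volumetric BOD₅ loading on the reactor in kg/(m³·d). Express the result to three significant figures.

L_v ≈ 0.809 kg BOD₅/(m³·d)

L_v = Q S₀ / V = 10800 × 218 × 10⁻³ / 2910 = 0.8091 kg/(m³·d).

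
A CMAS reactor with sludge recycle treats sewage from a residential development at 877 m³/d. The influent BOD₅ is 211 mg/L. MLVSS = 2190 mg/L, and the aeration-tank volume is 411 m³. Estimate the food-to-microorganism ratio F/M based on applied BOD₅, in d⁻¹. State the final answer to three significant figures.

F/M ≈ 0.206 d⁻¹

F/M = Q·S₀ / (V·X) = 877 × 211 / (411.0 × 2190) = 0.2056 g BOD₅·(g VSS·d)⁻¹.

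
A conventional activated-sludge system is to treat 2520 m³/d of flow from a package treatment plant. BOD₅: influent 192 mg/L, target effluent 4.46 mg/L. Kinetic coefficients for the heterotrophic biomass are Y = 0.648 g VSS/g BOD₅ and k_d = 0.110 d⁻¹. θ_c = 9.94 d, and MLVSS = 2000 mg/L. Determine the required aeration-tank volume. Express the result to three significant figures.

Rearranging the biomass balance for a CMAS with decay, V = Y·Q·ΔS·θ_c / [X·(1+k_d θ_c)] = 0.648 × 2520 × (192 − 4.46) × 9.94 / [2000 × (1 + 0.110 × 9.94)] = 3.04×10^6 / 4187 = 727.1 m³.

V ≈ 727 m³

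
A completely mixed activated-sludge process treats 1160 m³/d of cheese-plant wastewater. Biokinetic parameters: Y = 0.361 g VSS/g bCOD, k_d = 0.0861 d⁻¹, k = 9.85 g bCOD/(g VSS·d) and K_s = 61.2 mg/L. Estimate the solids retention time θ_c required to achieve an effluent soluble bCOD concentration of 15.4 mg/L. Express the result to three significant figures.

θ_c ≈ 1.59 d

At the target effluent, Y k S/(K_s+S) = 0.361×9.85×15.4/76.60 = 0.7149 d⁻¹.
Then 1/θ_c = μ − k_d = 0.7149 − 0.0861 = 0.6288 d⁻¹, giving θ_c = 1.590 d.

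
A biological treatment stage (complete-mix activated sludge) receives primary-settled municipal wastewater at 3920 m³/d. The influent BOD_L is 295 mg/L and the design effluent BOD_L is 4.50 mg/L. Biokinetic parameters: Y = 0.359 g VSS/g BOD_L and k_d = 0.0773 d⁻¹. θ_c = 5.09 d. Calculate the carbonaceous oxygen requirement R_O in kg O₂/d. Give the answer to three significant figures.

R_O ≈ 722 kg O₂/d

Correct the yield for decay: Y_obs = Y/(1 + k_d θ_c) = 0.359 / (1 + 0.0773 × 5.09) = 0.359 / 1.393 = 0.2576.
Substrate removed = Q·(S₀ − S) = 3920 m³/d × (295 − 4.50) g/m³ = 1.14×10^6 g/d = 1139 kg/d.
Biomass synthesised: P_X = Y_obs × 1139 = 293.4 kg VSS/d.
Carbonaceous O₂ demand = substrate oxidised − cell-mass equivalent = 1139 − 1.42 × 293.4 = 722.2 kg O₂/d.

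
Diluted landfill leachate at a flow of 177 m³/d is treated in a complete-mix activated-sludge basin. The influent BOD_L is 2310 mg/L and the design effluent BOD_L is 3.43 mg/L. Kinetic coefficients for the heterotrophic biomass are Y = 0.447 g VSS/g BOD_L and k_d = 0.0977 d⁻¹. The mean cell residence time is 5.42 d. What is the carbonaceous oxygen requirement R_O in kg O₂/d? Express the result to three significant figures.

R_O ≈ 239 kg O₂/d

Correct the yield for decay: Y_obs = Y/(1 + k_d θ_c) = 0.447 / (1 + 0.0977 × 5.42) = 0.447 / 1.530 = 0.2922.
Mass of BOD_L removed per day: Q(S₀ − S) = 177 × 2307 g/m³ = 408.3 kg/d.
P_X = Y_obs·Q·(S₀ − S) = 0.2922 × 408.3 = 119.3 kg VSS/d.
R_O = Q·(S₀ − S) − 1.42·P_X = 408.3 − 1.42 × 119.3 = 238.8 kg O₂/d.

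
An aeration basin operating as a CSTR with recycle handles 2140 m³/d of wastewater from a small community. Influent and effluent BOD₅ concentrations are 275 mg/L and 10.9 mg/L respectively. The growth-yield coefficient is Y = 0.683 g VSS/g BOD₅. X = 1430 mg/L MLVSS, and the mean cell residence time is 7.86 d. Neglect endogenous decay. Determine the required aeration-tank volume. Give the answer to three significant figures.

Biomass mass balance (decay neglected): V·X = Y·Q·(S₀ − S)·θ_c, so V = 0.683 × 2140 × (275 − 10.9) × 7.86 / 1430 = 2122 m³.

V ≈ 2120 m³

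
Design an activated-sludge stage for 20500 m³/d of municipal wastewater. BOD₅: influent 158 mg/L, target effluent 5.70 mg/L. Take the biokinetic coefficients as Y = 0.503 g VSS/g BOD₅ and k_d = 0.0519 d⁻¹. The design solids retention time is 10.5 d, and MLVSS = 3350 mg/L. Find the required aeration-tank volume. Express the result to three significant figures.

V ≈ 3190 m³

Rearranging the biomass balance for a CMAS with decay, V = Y·Q·ΔS·θ_c / [X·(1+k_d θ_c)] = 0.503 × 20500 × (158 − 5.70) × 10.5 / [3350 × (1 + 0.0519 × 10.5)] = 1.65×10^7 / 5176 = 3186 m³.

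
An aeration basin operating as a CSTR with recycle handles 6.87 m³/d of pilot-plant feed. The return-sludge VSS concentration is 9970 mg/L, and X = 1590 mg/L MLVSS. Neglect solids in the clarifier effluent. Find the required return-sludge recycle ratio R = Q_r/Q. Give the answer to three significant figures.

R ≈ 0.190

R = Q_r/Q = X/(X_r − X) = 1590 / (9970 − 1590) = 0.1897.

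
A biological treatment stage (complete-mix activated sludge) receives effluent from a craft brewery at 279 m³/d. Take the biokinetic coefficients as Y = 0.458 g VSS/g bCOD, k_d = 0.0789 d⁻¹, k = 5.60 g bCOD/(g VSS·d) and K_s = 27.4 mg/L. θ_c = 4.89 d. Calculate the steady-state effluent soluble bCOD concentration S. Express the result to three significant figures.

For a completely mixed reactor with recycle the Lawrence–McCarty relation gives S = K_s·(1 + k_d·θ_c) / [θ_c·(Y·k − k_d) − 1] = 27.4 × (1 + 0.0789 × 4.89) / [4.89 × (0.458 × 5.60 − 0.0789) − 1] = 37.97 / 11.16 = 3.404 mg/L.

S ≈ 3.40 mg/L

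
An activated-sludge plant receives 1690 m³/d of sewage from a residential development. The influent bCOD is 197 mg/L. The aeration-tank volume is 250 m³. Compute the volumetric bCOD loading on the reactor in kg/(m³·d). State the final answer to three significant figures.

Applied bCOD load per unit volume = Q·S₀/V = (1690 × 197/1000)/250.0 = 1.332 kg bCOD·m⁻³·d⁻¹.

L_v ≈ 1.33 kg bCOD/(m³·d)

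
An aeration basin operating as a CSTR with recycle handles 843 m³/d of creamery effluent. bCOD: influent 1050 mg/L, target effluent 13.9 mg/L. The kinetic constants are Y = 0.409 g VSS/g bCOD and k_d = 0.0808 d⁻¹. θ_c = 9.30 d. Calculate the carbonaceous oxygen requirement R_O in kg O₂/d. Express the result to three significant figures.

Y_obs = Y / (1 + k_d θ_c) = 0.409 / (1 + 0.0808 × 9.30) = 0.409 / 1.751 = 0.2335.
Mass of bCOD removed per day: Q(S₀ − S) = 843 × 1036 g/m³ = 873.4 kg/d.
Biomass synthesised: P_X = Y_obs × 873.4 = 204.0 kg VSS/d.
Carbonaceous O₂ demand = substrate oxidised − cell-mass equivalent = 873.4 − 1.42 × 204.0 = 583.8 kg O₂/d.

R_O ≈ 584 kg O₂/d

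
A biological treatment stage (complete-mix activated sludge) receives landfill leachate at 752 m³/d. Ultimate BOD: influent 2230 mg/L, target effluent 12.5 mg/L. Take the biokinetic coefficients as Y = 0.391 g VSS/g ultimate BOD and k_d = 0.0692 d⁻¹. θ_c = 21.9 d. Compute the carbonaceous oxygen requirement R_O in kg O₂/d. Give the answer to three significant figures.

Observed yield with endogenous decay: Y_obs = Y / (1 + k_d·θ_c) = 0.391 / (1 + 0.0692 × 21.9) = 0.391 / 2.515 = 0.1554 g VSS/g ultimate BOD.
Substrate removed = Q·(S₀ − S) = 752 m³/d × (2230 − 12.5) g/m³ = 1.67×10^6 g/d = 1668 kg/d.
Biomass synthesised: P_X = Y_obs × 1668 = 259.2 kg VSS/d.
R_O = Q·(S₀ − S) − 1.42·P_X = 1668 − 1.42 × 259.2 = 1299 kg O₂/d.

R_O ≈ 1300 kg O₂/d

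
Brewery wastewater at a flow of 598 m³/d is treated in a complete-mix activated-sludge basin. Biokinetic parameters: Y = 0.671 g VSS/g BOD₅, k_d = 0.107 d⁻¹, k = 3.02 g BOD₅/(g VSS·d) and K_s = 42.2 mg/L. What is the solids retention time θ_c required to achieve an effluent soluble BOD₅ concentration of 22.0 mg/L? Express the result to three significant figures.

At the target effluent, Y k S/(K_s+S) = 0.671×3.02×22.0/64.20 = 0.6944 d⁻¹.
Then 1/θ_c = μ − k_d = 0.6944 − 0.107 = 0.5874 d⁻¹, giving θ_c = 1.702 d.

θ_c ≈ 1.70 d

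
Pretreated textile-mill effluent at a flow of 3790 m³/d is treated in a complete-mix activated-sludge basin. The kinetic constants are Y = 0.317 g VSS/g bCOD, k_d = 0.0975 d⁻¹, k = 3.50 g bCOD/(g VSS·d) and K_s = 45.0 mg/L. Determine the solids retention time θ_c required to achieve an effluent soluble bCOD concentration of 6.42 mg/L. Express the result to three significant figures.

θ_c ≈ 24.4 d

Specific growth rate at S = 6.42 mg/L: μ = YkS/(K_s+S) = 0.317·3.50·6.42/(45.0+6.42) = 0.1385 d⁻¹.
θ_c = 1/(μ − k_d) = 1/(0.1385 − 0.0975) = 1/0.04103 = 24.37 d.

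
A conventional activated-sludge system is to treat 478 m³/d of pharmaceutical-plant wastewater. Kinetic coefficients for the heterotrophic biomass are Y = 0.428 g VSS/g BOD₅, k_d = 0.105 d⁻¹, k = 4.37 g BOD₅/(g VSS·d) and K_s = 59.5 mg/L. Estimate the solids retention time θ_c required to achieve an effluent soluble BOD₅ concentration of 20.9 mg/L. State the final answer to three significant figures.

θ_c ≈ 2.62 d

At the target effluent, Y k S/(K_s+S) = 0.428×4.37×20.9/80.40 = 0.4862 d⁻¹.
1/θ_c = 0.4862 − 0.105 = 0.3812 d⁻¹, so θ_c = 2.623 d.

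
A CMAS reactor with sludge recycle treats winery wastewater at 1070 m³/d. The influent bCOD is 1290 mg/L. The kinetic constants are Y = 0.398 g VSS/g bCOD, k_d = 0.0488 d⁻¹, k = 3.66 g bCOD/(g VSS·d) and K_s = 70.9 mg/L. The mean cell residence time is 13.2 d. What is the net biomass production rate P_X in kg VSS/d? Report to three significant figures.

From the Monod/SRT balance for a CMAS, S = K_s·(1+k_d θ_c)/[θ_c·(Y k − k_d) − 1] = 70.9 × (1 + 0.0488 × 13.2) / [13.2 × (0.398 × 3.66 − 0.0488) − 1] = 116.6 / 17.58 = 6.629 mg/L.
Y_obs = Y / (1 + k_d θ_c) = 0.398 / (1 + 0.0488 × 13.2) = 0.398 / 1.644 = 0.2421.
ΔS = 1290 − 6.63 = 1283 mg/L, so the substrate removal rate is 1070 × 1283/1000 = 1373 kg bCOD/d.
Net biomass production P_X = Y_obs × Q·(S₀ − S) = 0.2421 × 1373 = 332.4 kg VSS/d.

P_X ≈ 332 kg VSS/d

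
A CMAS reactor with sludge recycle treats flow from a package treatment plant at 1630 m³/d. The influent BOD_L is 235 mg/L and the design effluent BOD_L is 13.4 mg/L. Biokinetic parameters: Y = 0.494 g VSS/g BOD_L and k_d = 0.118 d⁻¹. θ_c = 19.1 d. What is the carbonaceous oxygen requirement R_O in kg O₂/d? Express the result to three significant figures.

Correct the yield for decay: Y_obs = Y/(1 + k_d θ_c) = 0.494 / (1 + 0.118 × 19.1) = 0.494 / 3.254 = 0.1518.
Mass of BOD_L removed per day: Q(S₀ − S) = 1630 × 221.6 g/m³ = 361.2 kg/d.
P_X = Y_obs·Q·(S₀ − S) = 0.1518 × 361.2 = 54.84 kg VSS/d.
R_O = Q·(S₀ − S) − 1.42·P_X = 361.2 − 1.42 × 54.84 = 283.3 kg O₂/d.

R_O ≈ 283 kg O₂/d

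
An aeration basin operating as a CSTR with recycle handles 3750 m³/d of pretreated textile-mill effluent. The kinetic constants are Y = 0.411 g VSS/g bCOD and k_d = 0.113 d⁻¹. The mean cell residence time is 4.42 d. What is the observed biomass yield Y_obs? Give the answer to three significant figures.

Y_obs ≈ 0.274 g VSS/g bCOD

Correct the yield for decay: Y_obs = Y/(1 + k_d θ_c) = 0.411 / (1 + 0.113 × 4.42) = 0.411 / 1.499 = 0.2741.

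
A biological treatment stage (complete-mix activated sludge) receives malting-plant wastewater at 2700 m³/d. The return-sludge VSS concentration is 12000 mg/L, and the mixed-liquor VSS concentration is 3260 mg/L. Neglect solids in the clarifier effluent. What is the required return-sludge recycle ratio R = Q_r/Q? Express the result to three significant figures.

R ≈ 0.373

Mass balance around the secondary clarifier (neglecting effluent solids): R = X / (X_r − X) = 3260 / (12000 − 3260) = 0.3730.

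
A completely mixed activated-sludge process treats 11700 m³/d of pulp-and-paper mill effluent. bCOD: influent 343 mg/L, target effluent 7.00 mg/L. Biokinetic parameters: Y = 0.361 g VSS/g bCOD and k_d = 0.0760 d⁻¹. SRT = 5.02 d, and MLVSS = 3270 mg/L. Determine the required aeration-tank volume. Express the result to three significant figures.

Steady-state biomass mass balance: V·X·(1 + k_d·θ_c) = Y·Q·(S₀ − S)·θ_c, so V = 0.361 × 11700 × (343 − 7.00) × 5.02 / [3270 × (1 + 0.0760 × 5.02)] = 7.12×10^6 / 4518 = 1577 m³.

V ≈ 1580 m³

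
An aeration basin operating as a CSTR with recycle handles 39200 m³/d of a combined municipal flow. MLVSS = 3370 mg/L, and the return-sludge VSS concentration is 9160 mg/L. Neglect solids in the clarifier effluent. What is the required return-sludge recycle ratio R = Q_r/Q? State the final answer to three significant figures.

R ≈ 0.582

Mass balance around the secondary clarifier (neglecting effluent solids): R = X / (X_r − X) = 3370 / (9160 − 3370) = 0.5820.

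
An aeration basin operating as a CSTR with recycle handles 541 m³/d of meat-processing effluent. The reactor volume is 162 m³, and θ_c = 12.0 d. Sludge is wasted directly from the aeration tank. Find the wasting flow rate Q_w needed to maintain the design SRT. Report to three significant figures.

Q_w ≈ 13.5 m³/d

With mixed-liquor wasting, θ_c = V/Q_w, so Q_w = V/θ_c = 162.0/12.0 = 13.50 m³/d.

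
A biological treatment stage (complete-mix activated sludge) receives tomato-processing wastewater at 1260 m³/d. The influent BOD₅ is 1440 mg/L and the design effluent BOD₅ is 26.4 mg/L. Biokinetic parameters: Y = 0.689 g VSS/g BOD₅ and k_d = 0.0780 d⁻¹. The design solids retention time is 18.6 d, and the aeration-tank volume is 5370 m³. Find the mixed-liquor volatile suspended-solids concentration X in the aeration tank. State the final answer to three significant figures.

From V·X·(1 + k_d·θ_c) = Y·Q·(S₀ − S)·θ_c: X = 0.689 × 1260 × (1440 − 26.4) × 18.6 / [5370 × (1 + 0.0780 × 18.6)] = 1734 mg/L.

X ≈ 1730 mg/L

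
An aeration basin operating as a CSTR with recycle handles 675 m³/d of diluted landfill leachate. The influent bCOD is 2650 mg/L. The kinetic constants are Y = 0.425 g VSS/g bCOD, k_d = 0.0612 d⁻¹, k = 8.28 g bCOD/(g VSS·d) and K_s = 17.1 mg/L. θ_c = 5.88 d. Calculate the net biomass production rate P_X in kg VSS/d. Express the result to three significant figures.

For a completely mixed reactor with recycle the Lawrence–McCarty relation gives S = K_s·(1 + k_d·θ_c) / [θ_c·(Y·k − k_d) − 1] = 17.1 × (1 + 0.0612 × 5.88) / [5.88 × (0.425 × 8.28 − 0.0612) − 1] = 23.25 / 19.33 = 1.203 mg/L.
Observed yield with endogenous decay: Y_obs = Y / (1 + k_d·θ_c) = 0.425 / (1 + 0.0612 × 5.88) = 0.425 / 1.360 = 0.3125 g VSS/g bCOD.
Q·(S₀ − S) = 675 × (2650 − 1.20) × 10⁻³ = 1788 kg/d removed.
So the net sludge growth is P_X = 0.3125 × 1788 = 558.8 kg VSS/d.

P_X ≈ 559 kg VSS/d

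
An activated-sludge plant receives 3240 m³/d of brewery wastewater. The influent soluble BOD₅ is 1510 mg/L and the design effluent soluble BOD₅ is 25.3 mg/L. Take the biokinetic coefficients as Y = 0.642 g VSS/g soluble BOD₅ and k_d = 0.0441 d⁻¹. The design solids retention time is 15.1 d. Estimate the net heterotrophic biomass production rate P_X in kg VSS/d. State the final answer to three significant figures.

P_X ≈ 1850 kg VSS/d

The observed yield is Y_obs = Y/(1 + k_d·θ_c) = 0.642 / (1 + 0.0441 × 15.1) = 0.642 / 1.666 = 0.3854 g VSS per g soluble BOD₅ removed.
ΔS = 1510 − 25.3 = 1485 mg/L, so the substrate removal rate is 3240 × 1485/1000 = 4810 kg soluble BOD₅/d.
P_X = Y_obs · Q(S₀ − S) = 0.3854 × 4810 = 1854 kg VSS/d.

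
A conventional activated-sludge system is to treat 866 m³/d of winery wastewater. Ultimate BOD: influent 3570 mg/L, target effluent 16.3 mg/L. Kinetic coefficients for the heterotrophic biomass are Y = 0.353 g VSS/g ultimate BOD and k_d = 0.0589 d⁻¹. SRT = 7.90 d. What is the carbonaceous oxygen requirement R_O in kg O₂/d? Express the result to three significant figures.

Correct the yield for decay: Y_obs = Y/(1 + k_d θ_c) = 0.353 / (1 + 0.0589 × 7.90) = 0.353 / 1.465 = 0.2409.
ΔS = 3570 − 16.3 = 3554 mg/L, so the substrate removal rate is 866 × 3554/1000 = 3078 kg ultimate BOD/d.
P_X = Y_obs·Q·(S₀ − S) = 0.2409 × 3078 = 741.4 kg VSS/d.
R_O = Q·(S₀ − S) − 1.42·P_X = 3078 − 1.42 × 741.4 = 2025 kg O₂/d.

R_O ≈ 2020 kg O₂/d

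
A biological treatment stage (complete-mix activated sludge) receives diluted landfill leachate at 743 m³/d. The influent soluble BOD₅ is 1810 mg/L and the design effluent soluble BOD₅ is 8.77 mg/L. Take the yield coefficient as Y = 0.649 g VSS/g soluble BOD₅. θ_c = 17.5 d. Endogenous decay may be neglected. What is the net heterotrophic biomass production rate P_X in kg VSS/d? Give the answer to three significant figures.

P_X ≈ 869 kg VSS/d

With endogenous decay neglected, the observed yield equals the true yield: Y_obs = Y = 0.649 g VSS/g soluble BOD₅.
Substrate removed = Q·(S₀ − S) = 743 m³/d × (1810 − 8.77) g/m³ = 1.34×10^6 g/d = 1338 kg/d.
Biomass produced: P_X = Y_obs·Q·ΔS = 0.6490 × 1338 ≈ 868.6 kg VSS/d.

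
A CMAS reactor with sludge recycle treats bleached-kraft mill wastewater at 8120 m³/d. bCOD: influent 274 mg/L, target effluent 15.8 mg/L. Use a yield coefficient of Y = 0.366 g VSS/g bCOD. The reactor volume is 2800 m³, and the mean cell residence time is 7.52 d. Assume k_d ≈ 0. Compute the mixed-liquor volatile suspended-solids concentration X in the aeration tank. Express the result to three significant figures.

Without decay, X = Y Q (S₀−S) θ_c / V = 0.366 × 8120 × (274 − 15.8) × 7.52 / 2800 = 2061 mg/L.

X ≈ 2060 mg/L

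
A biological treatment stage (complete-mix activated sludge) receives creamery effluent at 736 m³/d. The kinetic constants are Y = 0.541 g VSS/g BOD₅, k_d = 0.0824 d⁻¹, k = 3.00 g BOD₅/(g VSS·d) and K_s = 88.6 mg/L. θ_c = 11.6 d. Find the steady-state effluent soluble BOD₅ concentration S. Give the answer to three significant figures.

S ≈ 10.3 mg/L

Effluent substrate depends only on kinetics and SRT: S = K_s(1 + k_d θ_c) / [θ_c(Yk − k_d) − 1] = 88.6 × (1 + 0.0824 × 11.6) / [11.6 × (0.541 × 3.00 − 0.0824) − 1] = 173.3 / 16.87 = 10.27 mg/L.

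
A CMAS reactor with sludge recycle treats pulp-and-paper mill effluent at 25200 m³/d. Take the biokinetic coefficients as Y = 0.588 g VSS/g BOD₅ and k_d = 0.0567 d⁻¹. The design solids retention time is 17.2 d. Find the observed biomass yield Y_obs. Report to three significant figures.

Observed yield with endogenous decay: Y_obs = Y / (1 + k_d·θ_c) = 0.588 / (1 + 0.0567 × 17.2) = 0.588 / 1.975 = 0.2977 g VSS/g BOD₅.

Y_obs ≈ 0.298 g VSS/g BOD₅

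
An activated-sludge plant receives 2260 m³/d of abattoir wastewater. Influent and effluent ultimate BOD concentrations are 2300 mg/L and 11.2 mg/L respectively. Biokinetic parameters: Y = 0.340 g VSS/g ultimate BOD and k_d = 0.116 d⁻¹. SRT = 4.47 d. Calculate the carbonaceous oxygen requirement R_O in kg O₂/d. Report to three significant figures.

R_O ≈ 3530 kg O₂/d

Y_obs = Y / (1 + k_d θ_c) = 0.340 / (1 + 0.116 × 4.47) = 0.340 / 1.519 = 0.2239.
Q·(S₀ − S) = 2260 × (2300 − 11.2) × 10⁻³ = 5173 kg/d removed.
P_X = Y_obs·Q·(S₀ − S) = 0.2239 × 5173 = 1158 kg VSS/d.
R_O = Q·ΔS − 1.42 P_X = 5173 − 1645 = 3528 kg O₂/d.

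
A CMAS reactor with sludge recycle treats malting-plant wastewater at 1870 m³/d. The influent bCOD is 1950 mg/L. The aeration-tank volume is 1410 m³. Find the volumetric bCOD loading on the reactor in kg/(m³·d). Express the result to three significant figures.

L_v ≈ 2.59 kg bCOD/(m³·d)

L_v = Q S₀ / V = 1870 × 1950 × 10⁻³ / 1410 = 2.586 kg/(m³·d).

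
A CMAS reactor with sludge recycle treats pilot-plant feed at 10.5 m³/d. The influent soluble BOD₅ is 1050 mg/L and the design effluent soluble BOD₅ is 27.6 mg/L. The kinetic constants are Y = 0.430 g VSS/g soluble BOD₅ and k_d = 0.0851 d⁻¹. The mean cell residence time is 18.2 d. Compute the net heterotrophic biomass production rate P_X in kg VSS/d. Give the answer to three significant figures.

Observed yield with endogenous decay: Y_obs = Y / (1 + k_d·θ_c) = 0.430 / (1 + 0.0851 × 18.2) = 0.430 / 2.549 = 0.1687 g VSS/g soluble BOD₅.
Substrate removed = Q·(S₀ − S) = 10.5 m³/d × (1050 − 27.6) g/m³ = 1.07×10^4 g/d = 10.74 kg/d.
P_X = Y_obs · Q(S₀ − S) = 0.1687 × 10.74 = 1.811 kg VSS/d.

P_X ≈ 1.81 kg VSS/d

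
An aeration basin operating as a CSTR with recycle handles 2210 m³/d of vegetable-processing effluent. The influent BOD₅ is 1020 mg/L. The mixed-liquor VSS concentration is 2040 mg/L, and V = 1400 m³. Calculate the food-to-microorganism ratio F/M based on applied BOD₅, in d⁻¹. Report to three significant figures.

Food-to-microorganism ratio F/M = Q S₀ / (V X) = 2210 × 1020 / (1400 × 2040) = 0.7893 d⁻¹.

F/M ≈ 0.789 d⁻¹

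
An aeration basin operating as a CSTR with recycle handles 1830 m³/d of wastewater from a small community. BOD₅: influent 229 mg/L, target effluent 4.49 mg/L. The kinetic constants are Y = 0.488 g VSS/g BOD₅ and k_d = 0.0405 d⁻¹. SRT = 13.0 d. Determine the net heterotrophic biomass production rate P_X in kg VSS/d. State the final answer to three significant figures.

Correct the yield for decay: Y_obs = Y/(1 + k_d θ_c) = 0.488 / (1 + 0.0405 × 13.0) = 0.488 / 1.526 = 0.3197.
Substrate removed = Q·(S₀ − S) = 1830 m³/d × (229 − 4.49) g/m³ = 4.11×10^5 g/d = 410.9 kg/d.
P_X = Y_obs · Q(S₀ − S) = 0.3197 × 410.9 = 131.3 kg VSS/d.

P_X ≈ 131 kg VSS/d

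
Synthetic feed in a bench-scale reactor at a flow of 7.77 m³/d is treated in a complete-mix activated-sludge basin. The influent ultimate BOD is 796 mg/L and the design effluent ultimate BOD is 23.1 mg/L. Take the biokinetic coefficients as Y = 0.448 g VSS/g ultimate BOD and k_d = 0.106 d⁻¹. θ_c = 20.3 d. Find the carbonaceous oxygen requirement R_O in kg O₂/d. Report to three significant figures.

Y_obs = Y / (1 + k_d θ_c) = 0.448 / (1 + 0.106 × 20.3) = 0.448 / 3.152 = 0.1421.
Q·(S₀ − S) = 7.77 × (796 − 23.1) × 10⁻³ = 6.005 kg/d removed.
Biomass synthesised: P_X = Y_obs × 6.005 = 0.8536 kg VSS/d.
R_O = Q·ΔS − 1.42 P_X = 6.005 − 1.212 = 4.793 kg O₂/d.

R_O ≈ 4.79 kg O₂/d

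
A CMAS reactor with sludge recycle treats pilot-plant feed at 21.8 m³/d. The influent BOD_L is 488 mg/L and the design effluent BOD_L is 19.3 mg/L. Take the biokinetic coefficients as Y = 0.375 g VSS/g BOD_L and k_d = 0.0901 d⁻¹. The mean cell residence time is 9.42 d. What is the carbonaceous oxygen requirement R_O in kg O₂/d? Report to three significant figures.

R_O ≈ 7.27 kg O₂/d

Observed yield with endogenous decay: Y_obs = Y / (1 + k_d·θ_c) = 0.375 / (1 + 0.0901 × 9.42) = 0.375 / 1.849 = 0.2028 g VSS/g BOD_L.
Q·(S₀ − S) = 21.8 × (488 − 19.3) × 10⁻³ = 10.22 kg/d removed.
Net sludge production P_X = 0.2028 × 10.22 = 2.073 kg VSS/d.
R_O = Q·ΔS − 1.42 P_X = 10.22 − 2.943 = 7.275 kg O₂/d.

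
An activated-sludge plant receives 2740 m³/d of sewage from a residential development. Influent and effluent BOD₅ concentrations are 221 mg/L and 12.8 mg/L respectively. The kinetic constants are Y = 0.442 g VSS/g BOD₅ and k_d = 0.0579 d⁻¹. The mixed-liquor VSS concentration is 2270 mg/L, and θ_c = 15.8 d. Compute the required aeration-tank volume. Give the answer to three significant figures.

V ≈ 917 m³

From the SRT design equation V = Y Q (S₀−S) θ_c / [X (1 + k_d θ_c)] = 0.442 × 2740 × (221 − 12.8) × 15.8 / [2270 × (1 + 0.0579 × 15.8)] = 3.98×10^6 / 4347 = 916.6 m³.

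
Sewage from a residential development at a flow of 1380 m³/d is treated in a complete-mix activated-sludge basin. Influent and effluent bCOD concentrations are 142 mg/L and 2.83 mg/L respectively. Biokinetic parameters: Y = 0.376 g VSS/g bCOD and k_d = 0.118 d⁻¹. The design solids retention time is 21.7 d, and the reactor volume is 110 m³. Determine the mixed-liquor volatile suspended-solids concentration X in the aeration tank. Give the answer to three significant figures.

X = Y·Q·ΔS·θ_c / [V·(1 + k_d θ_c)] = 0.376 × 1380 × (142 − 2.83) × 21.7 / [110 × (1 + 0.118 × 21.7)] = 4001 mg/L.

X ≈ 4000 mg/L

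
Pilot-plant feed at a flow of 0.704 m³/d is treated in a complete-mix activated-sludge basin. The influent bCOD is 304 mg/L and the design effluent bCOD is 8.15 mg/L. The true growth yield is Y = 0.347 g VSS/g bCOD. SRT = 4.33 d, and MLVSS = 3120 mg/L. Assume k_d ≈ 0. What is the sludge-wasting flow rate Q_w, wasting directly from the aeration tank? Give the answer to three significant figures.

Q_w ≈ 0.0232 m³/d

Biomass mass balance (decay neglected): V·X = Y·Q·(S₀ − S)·θ_c, so V = 0.347 × 0.704 × (304 − 8.15) × 4.33 / 3120 = 0.1003 m³.
Wasting from the aeration tank: Q_w = V / θ_c = 0.1003 / 4.33 = 0.02316 m³/d.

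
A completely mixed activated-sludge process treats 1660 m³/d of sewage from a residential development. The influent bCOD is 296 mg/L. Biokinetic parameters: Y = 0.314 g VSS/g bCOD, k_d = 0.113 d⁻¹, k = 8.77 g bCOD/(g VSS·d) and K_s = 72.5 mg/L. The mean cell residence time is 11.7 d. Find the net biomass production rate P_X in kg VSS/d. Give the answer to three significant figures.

P_X ≈ 65.2 kg VSS/d

From the Monod/SRT balance for a CMAS, S = K_s·(1+k_d θ_c)/[θ_c·(Y k − k_d) − 1] = 72.5 × (1 + 0.113 × 11.7) / [11.7 × (0.314 × 8.77 − 0.113) − 1] = 168.4 / 29.90 = 5.631 mg/L.
Correct the yield for decay: Y_obs = Y/(1 + k_d θ_c) = 0.314 / (1 + 0.113 × 11.7) = 0.314 / 2.322 = 0.1352.
ΔS = 296 − 5.63 = 290.4 mg/L, so the substrate removal rate is 1660 × 290.4/1000 = 482.0 kg bCOD/d.
So the net sludge growth is P_X = 0.1352 × 482.0 = 65.18 kg VSS/d.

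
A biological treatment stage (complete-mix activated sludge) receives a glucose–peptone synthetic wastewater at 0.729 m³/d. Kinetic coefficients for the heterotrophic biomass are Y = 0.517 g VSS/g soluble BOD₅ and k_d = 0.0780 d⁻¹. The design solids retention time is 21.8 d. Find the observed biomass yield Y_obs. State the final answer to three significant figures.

Y_obs ≈ 0.191 g VSS/g soluble BOD₅

Y_obs = Y / (1 + k_d θ_c) = 0.517 / (1 + 0.0780 × 21.8) = 0.517 / 2.700 = 0.1915.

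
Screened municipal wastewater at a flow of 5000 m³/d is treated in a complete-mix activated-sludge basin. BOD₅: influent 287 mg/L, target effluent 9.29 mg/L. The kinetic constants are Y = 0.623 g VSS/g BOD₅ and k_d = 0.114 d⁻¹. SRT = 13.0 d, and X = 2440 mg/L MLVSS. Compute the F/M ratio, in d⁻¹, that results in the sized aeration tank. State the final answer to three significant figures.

Rearranging the biomass balance for a CMAS with decay, V = Y·Q·ΔS·θ_c / [X·(1+k_d θ_c)] = 0.623 × 5000 × (287 − 9.29) × 13.0 / [2440 × (1 + 0.114 × 13.0)] = 1.12×10^7 / 6056 = 1857 m³.
F/M = applied load / biomass = Q·S₀/(V·X) = 5000 × 287 / (1857 × 2440) = 0.3167 d⁻¹.

F/M ≈ 0.317 d⁻¹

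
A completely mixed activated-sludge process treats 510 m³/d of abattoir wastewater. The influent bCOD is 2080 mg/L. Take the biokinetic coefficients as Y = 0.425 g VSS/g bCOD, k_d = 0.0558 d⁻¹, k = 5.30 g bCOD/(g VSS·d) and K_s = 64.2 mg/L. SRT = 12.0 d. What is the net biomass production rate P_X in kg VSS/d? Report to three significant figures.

For a completely mixed reactor with recycle the Lawrence–McCarty relation gives S = K_s·(1 + k_d·θ_c) / [θ_c·(Y·k − k_d) − 1] = 64.2 × (1 + 0.0558 × 12.0) / [12.0 × (0.425 × 5.30 − 0.0558) − 1] = 107.2 / 25.36 = 4.227 mg/L.
Correct the yield for decay: Y_obs = Y/(1 + k_d θ_c) = 0.425 / (1 + 0.0558 × 12.0) = 0.425 / 1.670 = 0.2546.
Mass of bCOD removed per day: Q(S₀ − S) = 510 × 2076 g/m³ = 1059 kg/d.
Biomass produced: P_X = Y_obs·Q·ΔS = 0.2546 × 1059 ≈ 269.5 kg VSS/d.

P_X ≈ 269 kg VSS/d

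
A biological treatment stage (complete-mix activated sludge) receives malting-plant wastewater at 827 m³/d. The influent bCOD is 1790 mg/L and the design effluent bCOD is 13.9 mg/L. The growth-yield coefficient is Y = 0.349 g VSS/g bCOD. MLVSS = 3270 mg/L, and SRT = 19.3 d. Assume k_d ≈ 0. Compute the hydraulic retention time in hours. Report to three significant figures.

Biomass mass balance (decay neglected): V·X = Y·Q·(S₀ − S)·θ_c, so V = 0.349 × 827 × (1790 − 13.9) × 19.3 / 3270 = 3026 m³.
HRT = V/Q = 3026 m³ / 827 m³·d⁻¹ = 3.658 d × 24 = 87.80 h.

τ ≈ 87.8 h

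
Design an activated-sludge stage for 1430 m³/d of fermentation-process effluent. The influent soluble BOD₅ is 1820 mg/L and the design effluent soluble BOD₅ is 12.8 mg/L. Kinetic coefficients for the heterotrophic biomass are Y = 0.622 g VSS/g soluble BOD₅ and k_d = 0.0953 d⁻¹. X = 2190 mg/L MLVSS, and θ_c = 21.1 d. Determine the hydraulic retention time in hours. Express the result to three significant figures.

τ ≈ 86.3 h

Steady-state biomass mass balance: V·X·(1 + k_d·θ_c) = Y·Q·(S₀ − S)·θ_c, so V = 0.622 × 1430 × (1820 − 12.8) × 21.1 / [2190 × (1 + 0.0953 × 21.1)] = 3.39×10^7 / 6594 = 5144 m³.
Hydraulic retention time τ = V/Q = 5144 / 1430 = 3.597 d = 86.33 h.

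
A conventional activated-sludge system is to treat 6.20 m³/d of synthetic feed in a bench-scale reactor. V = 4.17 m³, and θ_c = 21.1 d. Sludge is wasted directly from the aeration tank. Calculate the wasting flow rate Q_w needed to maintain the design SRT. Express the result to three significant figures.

Q_w ≈ 0.198 m³/d

For wasting at MLVSS concentration, Q_w = V/θ_c = 4.170/21.1 = 0.1976 m³/d.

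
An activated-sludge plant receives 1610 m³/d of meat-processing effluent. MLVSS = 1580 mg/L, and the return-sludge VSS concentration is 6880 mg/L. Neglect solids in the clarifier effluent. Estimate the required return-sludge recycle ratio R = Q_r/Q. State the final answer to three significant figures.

Solids balance on the clarifier gives (1+R)X = R·X_r, so R = X/(X_r − X) = 1580 / (6880 − 1580) = 0.2981.

R ≈ 0.298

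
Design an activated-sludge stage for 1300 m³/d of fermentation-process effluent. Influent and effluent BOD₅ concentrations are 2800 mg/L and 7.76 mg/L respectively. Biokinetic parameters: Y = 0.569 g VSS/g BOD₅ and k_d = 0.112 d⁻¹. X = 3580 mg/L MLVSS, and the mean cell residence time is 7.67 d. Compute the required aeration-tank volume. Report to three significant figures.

Rearranging the biomass balance for a CMAS with decay, V = Y·Q·ΔS·θ_c / [X·(1+k_d θ_c)] = 0.569 × 1300 × (2800 − 7.76) × 7.67 / [3580 × (1 + 0.112 × 7.67)] = 1.58×10^7 / 6655 = 2380 m³.

V ≈ 2380 m³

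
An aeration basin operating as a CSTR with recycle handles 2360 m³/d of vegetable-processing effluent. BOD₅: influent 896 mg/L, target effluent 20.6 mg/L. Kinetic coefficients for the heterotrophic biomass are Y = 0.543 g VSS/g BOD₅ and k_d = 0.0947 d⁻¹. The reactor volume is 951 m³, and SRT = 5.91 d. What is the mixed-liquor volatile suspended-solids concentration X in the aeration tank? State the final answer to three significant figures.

X ≈ 4470 mg/L

From V·X·(1 + k_d·θ_c) = Y·Q·(S₀ − S)·θ_c: X = 0.543 × 2360 × (896 − 20.6) × 5.91 / [951 × (1 + 0.0947 × 5.91)] = 4470 mg/L.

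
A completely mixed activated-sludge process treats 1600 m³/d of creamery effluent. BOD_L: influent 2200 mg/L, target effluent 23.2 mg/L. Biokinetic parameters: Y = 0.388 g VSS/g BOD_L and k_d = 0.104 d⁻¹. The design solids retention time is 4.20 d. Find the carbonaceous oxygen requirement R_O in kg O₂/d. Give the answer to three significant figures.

Y_obs = Y / (1 + k_d θ_c) = 0.388 / (1 + 0.104 × 4.20) = 0.388 / 1.437 = 0.2700.
Substrate removed = Q·(S₀ − S) = 1600 m³/d × (2200 − 23.2) g/m³ = 3.48×10^6 g/d = 3483 kg/d.
P_X = Y_obs·Q·(S₀ − S) = 0.2700 × 3483 = 940.5 kg VSS/d.
Carbonaceous O₂ demand = substrate oxidised − cell-mass equivalent = 3483 − 1.42 × 940.5 = 2147 kg O₂/d.

R_O ≈ 2150 kg O₂/d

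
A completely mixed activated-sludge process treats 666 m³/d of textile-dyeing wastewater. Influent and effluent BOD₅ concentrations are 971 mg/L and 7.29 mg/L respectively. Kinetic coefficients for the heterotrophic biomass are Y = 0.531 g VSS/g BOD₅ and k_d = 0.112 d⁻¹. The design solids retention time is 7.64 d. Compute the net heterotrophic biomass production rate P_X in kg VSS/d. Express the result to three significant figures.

Y_obs = Y / (1 + k_d θ_c) = 0.531 / (1 + 0.112 × 7.64) = 0.531 / 1.856 = 0.2861.
ΔS = 971 − 7.29 = 963.7 mg/L, so the substrate removal rate is 666 × 963.7/1000 = 641.8 kg BOD₅/d.
So the net sludge growth is P_X = 0.2861 × 641.8 = 183.7 kg VSS/d.

P_X ≈ 184 kg VSS/d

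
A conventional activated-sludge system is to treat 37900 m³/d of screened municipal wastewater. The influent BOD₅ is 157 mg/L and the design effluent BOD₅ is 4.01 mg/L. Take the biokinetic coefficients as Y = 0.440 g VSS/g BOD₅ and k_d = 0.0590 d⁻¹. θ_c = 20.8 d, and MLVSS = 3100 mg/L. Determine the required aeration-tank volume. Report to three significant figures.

From the SRT design equation V = Y Q (S₀−S) θ_c / [X (1 + k_d θ_c)] = 0.440 × 37900 × (157 − 4.01) × 20.8 / [3100 × (1 + 0.0590 × 20.8)] = 5.31×10^7 / 6904 = 7686 m³.

V ≈ 7690 m³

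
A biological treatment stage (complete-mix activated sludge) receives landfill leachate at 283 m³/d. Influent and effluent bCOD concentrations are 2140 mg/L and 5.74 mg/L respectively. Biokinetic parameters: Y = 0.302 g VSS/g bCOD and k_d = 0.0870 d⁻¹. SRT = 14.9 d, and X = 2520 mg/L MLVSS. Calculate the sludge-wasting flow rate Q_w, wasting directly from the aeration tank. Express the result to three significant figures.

Q_w ≈ 31.5 m³/d

Rearranging the biomass balance for a CMAS with decay, V = Y·Q·ΔS·θ_c / [X·(1+k_d θ_c)] = 0.302 × 283 × (2140 − 5.74) × 14.9 / [2520 × (1 + 0.0870 × 14.9)] = 2.72×10^6 / 5787 = 469.7 m³.
For wasting at MLVSS concentration, Q_w = V/θ_c = 469.7/14.9 = 31.52 m³/d.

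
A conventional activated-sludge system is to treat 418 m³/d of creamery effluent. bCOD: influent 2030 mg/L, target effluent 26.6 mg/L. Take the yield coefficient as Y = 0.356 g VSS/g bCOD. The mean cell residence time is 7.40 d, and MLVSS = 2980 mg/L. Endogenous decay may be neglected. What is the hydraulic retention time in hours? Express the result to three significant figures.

τ ≈ 42.5 h

With k_d = 0 the design equation reduces to V = Y Q (S₀−S) θ_c / X = 0.356 × 418 × (2030 − 26.6) × 7.40 / 2980 = 740.3 m³.
Hydraulic retention time τ = V/Q = 740.3 / 418 = 1.771 d = 42.51 h.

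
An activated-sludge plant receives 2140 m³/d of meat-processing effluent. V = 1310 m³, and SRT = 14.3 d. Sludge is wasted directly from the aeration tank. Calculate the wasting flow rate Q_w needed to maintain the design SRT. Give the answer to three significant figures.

Q_w ≈ 91.6 m³/d

With mixed-liquor wasting, θ_c = V/Q_w, so Q_w = V/θ_c = 1310/14.3 = 91.61 m³/d.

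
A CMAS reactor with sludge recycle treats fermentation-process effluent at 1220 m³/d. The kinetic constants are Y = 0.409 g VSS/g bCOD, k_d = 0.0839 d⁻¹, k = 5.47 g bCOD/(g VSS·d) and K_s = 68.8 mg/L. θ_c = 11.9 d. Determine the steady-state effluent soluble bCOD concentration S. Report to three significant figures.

S ≈ 5.58 mg/L

Effluent substrate depends only on kinetics and SRT: S = K_s(1 + k_d θ_c) / [θ_c(Yk − k_d) − 1] = 68.8 × (1 + 0.0839 × 11.9) / [11.9 × (0.409 × 5.47 − 0.0839) − 1] = 137.5 / 24.62 = 5.583 mg/L.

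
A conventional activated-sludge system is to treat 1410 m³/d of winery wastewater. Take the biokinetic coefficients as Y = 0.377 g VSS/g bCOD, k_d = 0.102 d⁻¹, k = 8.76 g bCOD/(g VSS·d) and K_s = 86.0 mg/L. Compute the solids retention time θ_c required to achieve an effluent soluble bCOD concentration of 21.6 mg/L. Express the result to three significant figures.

θ_c ≈ 1.78 d

Specific growth rate at S = 21.6 mg/L: μ = YkS/(K_s+S) = 0.377·8.76·21.6/(86.0+21.6) = 0.6630 d⁻¹.
1/θ_c = 0.6630 − 0.102 = 0.5610 d⁻¹, so θ_c = 1.783 d.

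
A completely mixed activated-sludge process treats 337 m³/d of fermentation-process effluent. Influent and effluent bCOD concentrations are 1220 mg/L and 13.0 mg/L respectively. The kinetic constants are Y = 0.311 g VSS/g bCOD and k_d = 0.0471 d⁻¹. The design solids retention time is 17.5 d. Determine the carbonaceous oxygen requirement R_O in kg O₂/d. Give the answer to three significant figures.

The observed yield is Y_obs = Y/(1 + k_d·θ_c) = 0.311 / (1 + 0.0471 × 17.5) = 0.311 / 1.824 = 0.1705 g VSS per g bCOD removed.
Substrate removed = Q·(S₀ − S) = 337 m³/d × (1220 − 13.0) g/m³ = 4.07×10^5 g/d = 406.8 kg/d.
P_X = Y_obs·Q·(S₀ − S) = 0.1705 × 406.8 = 69.34 kg VSS/d.
R_O = Q·ΔS − 1.42 P_X = 406.8 − 98.47 = 308.3 kg O₂/d.

R_O ≈ 308 kg O₂/d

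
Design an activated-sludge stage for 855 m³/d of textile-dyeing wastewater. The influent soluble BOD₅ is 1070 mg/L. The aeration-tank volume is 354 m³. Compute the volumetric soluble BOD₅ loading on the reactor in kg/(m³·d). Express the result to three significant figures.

Volumetric loading L_v = Q·S₀ / V = 855 × 1070 g/m³ / 354.0 m³ = 2584 g/(m³·d) = 2.584 kg soluble BOD₅/(m³·d).

L_v ≈ 2.58 kg soluble BOD₅/(m³·d)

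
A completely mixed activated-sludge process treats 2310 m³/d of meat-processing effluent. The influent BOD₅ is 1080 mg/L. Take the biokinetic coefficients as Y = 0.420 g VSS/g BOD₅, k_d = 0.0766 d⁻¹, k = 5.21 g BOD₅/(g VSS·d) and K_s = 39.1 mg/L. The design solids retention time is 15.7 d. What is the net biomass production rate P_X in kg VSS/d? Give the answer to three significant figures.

For a completely mixed reactor with recycle the Lawrence–McCarty relation gives S = K_s·(1 + k_d·θ_c) / [θ_c·(Y·k − k_d) − 1] = 39.1 × (1 + 0.0766 × 15.7) / [15.7 × (0.420 × 5.21 − 0.0766) − 1] = 86.12 / 32.15 = 2.679 mg/L.
The observed yield is Y_obs = Y/(1 + k_d·θ_c) = 0.420 / (1 + 0.0766 × 15.7) = 0.420 / 2.203 = 0.1907 g VSS per g BOD₅ removed.
Mass of BOD₅ removed per day: Q(S₀ − S) = 2310 × 1077 g/m³ = 2489 kg/d.
P_X = Y_obs · Q(S₀ − S) = 0.1907 × 2489 = 474.5 kg VSS/d.

P_X ≈ 475 kg VSS/d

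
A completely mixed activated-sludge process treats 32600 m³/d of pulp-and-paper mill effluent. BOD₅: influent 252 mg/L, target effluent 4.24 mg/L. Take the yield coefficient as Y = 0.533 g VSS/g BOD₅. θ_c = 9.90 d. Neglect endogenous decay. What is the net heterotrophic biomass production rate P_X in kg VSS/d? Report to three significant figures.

No decay correction is needed, so Y_obs = Y = 0.533.
Substrate removed = Q·(S₀ − S) = 32600 m³/d × (252 − 4.24) g/m³ = 8.08×10^6 g/d = 8077 kg/d.
Biomass produced: P_X = Y_obs·Q·ΔS = 0.5330 × 8077 ≈ 4305 kg VSS/d.

P_X ≈ 4310 kg VSS/d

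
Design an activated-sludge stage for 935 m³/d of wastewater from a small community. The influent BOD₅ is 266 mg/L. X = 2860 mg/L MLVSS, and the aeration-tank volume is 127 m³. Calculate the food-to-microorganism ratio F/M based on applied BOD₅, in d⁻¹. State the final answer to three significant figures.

F/M ≈ 0.685 d⁻¹

Food-to-microorganism ratio F/M = Q S₀ / (V X) = 935 × 266 / (127.0 × 2860) = 0.6847 d⁻¹.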